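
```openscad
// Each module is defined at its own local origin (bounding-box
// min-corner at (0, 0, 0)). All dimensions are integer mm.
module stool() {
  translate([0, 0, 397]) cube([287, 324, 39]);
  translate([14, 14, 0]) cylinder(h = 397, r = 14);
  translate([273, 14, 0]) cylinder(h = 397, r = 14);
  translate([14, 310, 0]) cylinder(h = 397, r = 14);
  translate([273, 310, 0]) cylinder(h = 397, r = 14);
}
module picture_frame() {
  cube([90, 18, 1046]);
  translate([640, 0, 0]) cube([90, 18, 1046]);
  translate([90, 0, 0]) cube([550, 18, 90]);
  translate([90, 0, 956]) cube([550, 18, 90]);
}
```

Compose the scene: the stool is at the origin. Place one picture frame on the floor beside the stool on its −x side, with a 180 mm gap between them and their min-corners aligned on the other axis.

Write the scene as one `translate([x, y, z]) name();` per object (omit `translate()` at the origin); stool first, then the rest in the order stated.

stool();
translate([-910, 0, 0]) picture_frame();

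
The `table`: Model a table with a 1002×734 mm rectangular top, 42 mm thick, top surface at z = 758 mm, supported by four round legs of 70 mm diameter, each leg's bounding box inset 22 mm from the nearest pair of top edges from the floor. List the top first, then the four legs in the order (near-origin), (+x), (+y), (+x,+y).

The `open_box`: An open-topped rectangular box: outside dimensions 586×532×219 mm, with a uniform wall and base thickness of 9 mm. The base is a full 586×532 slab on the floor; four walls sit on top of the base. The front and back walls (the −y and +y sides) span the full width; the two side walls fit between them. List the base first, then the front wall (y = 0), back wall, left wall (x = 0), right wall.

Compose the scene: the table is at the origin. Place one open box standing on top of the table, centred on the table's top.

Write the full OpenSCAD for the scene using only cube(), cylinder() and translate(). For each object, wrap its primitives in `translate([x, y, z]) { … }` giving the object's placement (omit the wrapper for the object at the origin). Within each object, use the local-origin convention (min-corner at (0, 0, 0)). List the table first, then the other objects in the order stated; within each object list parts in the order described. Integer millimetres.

translate([0, 0, 716]) cube([1002, 734, 42]);
translate([57, 57, 0]) cylinder(h = 716, r = 35);
translate([945, 57, 0]) cylinder(h = 716, r = 35);
translate([57, 677, 0]) cylinder(h = 716, r = 35);
translate([945, 677, 0]) cylinder(h = 716, r = 35);
translate([208, 101, 758]) {
  cube([586, 532, 9]);
  translate([0, 0, 9]) cube([586, 9, 210]);
  translate([0, 523, 9]) cube([586, 9, 210]);
  translate([0, 9, 9]) cube([9, 514, 210]);
  translate([577, 9, 9]) cube([9, 514, 210]);
}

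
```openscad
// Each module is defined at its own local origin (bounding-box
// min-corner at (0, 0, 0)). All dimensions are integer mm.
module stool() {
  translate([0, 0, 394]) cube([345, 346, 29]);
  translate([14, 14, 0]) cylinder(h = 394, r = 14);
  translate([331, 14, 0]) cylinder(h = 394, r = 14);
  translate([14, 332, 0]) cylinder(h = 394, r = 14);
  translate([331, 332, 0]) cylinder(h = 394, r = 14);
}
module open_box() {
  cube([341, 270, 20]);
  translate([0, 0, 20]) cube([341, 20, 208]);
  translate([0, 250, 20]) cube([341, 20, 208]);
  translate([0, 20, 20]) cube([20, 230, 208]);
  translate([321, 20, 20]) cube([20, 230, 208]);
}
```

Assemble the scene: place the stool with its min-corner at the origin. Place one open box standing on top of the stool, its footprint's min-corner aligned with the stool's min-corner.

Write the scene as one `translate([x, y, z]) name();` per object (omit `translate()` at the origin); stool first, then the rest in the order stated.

stool();
translate([0, 0, 423]) open_box();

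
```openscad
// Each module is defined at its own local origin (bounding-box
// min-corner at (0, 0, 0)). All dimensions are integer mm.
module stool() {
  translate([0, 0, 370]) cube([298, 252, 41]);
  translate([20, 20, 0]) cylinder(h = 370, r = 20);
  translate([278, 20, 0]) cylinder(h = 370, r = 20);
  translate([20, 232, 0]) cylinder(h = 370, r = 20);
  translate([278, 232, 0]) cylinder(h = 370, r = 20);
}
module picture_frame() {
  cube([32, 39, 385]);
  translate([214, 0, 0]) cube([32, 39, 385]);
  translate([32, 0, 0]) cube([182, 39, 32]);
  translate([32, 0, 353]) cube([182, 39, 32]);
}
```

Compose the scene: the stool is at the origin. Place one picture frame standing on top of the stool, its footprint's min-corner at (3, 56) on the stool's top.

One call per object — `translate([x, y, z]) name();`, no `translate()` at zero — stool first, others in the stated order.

stool();
translate([3, 56, 411]) picture_frame();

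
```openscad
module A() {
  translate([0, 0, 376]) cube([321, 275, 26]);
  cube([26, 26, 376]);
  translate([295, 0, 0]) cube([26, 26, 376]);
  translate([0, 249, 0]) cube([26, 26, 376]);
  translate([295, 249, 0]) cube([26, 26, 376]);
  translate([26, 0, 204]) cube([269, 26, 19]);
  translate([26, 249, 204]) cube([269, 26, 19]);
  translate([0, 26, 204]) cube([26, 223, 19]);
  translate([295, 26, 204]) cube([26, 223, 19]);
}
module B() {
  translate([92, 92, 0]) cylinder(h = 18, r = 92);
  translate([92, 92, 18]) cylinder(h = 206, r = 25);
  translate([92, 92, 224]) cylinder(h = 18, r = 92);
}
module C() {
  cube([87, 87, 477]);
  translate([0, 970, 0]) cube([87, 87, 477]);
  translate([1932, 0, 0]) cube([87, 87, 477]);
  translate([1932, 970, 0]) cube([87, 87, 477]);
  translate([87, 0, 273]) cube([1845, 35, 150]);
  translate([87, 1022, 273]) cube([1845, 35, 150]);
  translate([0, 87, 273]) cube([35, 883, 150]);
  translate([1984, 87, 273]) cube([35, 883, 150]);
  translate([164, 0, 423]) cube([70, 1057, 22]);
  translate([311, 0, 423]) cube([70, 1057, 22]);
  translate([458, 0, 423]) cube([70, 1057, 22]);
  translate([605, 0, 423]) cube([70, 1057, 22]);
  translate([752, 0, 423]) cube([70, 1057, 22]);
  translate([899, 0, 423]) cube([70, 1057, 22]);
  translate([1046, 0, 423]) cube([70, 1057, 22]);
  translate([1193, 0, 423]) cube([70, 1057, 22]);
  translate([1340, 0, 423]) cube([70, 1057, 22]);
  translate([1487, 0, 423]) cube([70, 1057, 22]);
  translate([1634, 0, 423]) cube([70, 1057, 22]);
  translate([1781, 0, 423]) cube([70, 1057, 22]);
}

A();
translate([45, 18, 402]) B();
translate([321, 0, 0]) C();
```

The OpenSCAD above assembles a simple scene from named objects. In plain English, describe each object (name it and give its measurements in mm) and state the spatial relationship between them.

A is a simple wooden stool: a rectangular seat 321 mm (x) by 275 mm (y), 26 mm thick, top face at z = 402 mm, on four square legs, each 26×26 mm in cross-section. The legs rest on z = 0, each flush with a corner of the seat. Four stretchers, 26 mm wide and 19 mm tall, connect adjacent legs with their undersides at z = 204 mm, each running between the inner faces of the legs it joins and aligned with the legs' outer faces on the other axis.

B is a spool: two coaxial disc flanges of radius 92 mm and thickness 18 mm, joined by a core cylinder of radius 25 mm and height 206 mm. The lower flange rests on z = 0 and the three cylinders share a vertical axis.

C is a bed frame 2019 mm long (x) by 1057 mm wide (y). Four 87×87 mm corner posts, 477 mm tall, at the corners of the footprint. Four rails of 35 mm thickness and 150 mm height run between adjacent posts with their undersides at z = 273 mm, their outer faces flush with the outside of the frame (the two x-running rails run between the posts' inner faces; the two y-running rails run between the posts' inner faces). 12 slats, each 70 mm wide (x) and 22 mm thick, lie across the top of the two x-running rails, running the full 1057 mm width of the frame in y; the slats are evenly spaced along x between the inner faces of the end posts with equal gaps (rounded down to the nearest mm) at the −x end and between each pair — any rounding remainder accumulates at the +x end.

The spool is on top of the stool. The bed frame is against the stool's +x side, with their −y faces flush.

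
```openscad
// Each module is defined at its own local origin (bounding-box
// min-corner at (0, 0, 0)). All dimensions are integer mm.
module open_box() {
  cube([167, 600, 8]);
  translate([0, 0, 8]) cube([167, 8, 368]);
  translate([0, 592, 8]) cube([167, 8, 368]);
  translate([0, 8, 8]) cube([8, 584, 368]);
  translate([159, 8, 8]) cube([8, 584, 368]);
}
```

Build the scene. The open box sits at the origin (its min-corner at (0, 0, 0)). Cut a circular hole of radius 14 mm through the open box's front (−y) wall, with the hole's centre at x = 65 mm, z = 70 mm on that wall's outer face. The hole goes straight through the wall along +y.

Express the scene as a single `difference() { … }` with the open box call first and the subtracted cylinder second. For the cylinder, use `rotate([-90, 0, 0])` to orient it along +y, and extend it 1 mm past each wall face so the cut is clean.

difference() {
  open_box();
  translate([65, -1, 70]) rotate([-90, 0, 0]) cylinder(h = 10, r = 14);
}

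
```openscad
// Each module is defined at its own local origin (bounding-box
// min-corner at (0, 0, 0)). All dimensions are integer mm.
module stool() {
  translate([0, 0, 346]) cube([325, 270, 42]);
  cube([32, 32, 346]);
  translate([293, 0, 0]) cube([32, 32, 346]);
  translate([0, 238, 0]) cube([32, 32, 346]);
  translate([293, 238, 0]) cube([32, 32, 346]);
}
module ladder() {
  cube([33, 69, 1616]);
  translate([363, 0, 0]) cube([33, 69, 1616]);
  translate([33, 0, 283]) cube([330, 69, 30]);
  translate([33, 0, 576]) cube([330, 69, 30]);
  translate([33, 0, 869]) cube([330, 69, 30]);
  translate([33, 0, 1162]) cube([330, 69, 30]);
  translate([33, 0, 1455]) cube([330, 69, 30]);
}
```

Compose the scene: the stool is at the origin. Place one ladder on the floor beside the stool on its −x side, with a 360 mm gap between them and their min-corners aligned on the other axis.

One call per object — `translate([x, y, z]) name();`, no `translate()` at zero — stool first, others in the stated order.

stool();
translate([-756, 0, 0]) ladder();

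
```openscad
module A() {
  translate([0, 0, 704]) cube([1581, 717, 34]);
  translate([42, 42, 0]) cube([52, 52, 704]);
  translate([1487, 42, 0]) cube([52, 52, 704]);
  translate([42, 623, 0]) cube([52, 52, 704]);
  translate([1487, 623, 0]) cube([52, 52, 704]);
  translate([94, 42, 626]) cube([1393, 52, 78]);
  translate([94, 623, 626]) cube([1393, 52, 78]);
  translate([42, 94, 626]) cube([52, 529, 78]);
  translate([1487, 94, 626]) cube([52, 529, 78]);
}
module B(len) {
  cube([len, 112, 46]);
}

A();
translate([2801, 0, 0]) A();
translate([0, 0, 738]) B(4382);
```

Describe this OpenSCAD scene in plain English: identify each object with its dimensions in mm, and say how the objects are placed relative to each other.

A is a table: top 1581 mm (x) × 717 mm (y), 34 mm thick, upper face at z = 738 mm, on four 52×52 mm square legs, each inset 42 mm from the nearest pair of top edges, running from z = 0 to the bottom of the top. Four apron rails, 52 mm thick and 78 mm tall, run between adjacent legs with their top edges flush with the underside of the top and their outer faces flush with the legs' outer faces.

B is a rectangular beam 4382 mm long (x), 112 mm deep (y), 46 mm thick (z).

The beam spans the tops of two tables placed 1220 mm apart, resting at z = 738 mm.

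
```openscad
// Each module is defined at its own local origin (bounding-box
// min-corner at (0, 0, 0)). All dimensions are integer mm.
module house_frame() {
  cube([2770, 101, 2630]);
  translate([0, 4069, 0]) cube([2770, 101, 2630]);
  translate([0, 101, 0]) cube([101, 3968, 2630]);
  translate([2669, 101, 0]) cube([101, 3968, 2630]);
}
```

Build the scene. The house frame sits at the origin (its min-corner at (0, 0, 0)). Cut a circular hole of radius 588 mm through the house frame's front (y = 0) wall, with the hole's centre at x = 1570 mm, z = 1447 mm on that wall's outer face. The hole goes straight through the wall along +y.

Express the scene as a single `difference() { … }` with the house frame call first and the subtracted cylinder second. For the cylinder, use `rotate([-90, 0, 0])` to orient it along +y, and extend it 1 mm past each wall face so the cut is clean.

difference() {
  house_frame();
  translate([1570, -1, 1447]) rotate([-90, 0, 0]) cylinder(h = 103, r = 588);
}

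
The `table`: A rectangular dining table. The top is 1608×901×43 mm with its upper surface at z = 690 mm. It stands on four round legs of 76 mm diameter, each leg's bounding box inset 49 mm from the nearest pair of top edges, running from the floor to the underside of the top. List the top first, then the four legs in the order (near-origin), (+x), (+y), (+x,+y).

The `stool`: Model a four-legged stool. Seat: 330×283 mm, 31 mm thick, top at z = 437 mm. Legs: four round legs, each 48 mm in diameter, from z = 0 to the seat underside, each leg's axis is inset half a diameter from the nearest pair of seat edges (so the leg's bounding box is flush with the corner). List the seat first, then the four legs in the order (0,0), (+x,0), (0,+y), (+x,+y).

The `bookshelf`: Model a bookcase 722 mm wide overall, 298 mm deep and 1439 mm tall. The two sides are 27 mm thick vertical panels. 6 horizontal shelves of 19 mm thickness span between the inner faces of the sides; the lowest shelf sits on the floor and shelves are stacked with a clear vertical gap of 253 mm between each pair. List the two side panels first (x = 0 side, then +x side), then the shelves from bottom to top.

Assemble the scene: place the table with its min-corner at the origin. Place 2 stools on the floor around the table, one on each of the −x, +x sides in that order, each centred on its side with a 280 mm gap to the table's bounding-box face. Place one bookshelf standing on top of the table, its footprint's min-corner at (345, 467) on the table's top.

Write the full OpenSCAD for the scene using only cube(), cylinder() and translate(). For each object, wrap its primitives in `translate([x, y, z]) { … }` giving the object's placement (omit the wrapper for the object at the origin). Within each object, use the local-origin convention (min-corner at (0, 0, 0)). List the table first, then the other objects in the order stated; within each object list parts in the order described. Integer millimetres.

translate([0, 0, 647]) cube([1608, 901, 43]);
translate([87, 87, 0]) cylinder(h = 647, r = 38);
translate([1521, 87, 0]) cylinder(h = 647, r = 38);
translate([87, 814, 0]) cylinder(h = 647, r = 38);
translate([1521, 814, 0]) cylinder(h = 647, r = 38);
translate([-610, 309, 0]) {
  translate([0, 0, 406]) cube([330, 283, 31]);
  translate([24, 24, 0]) cylinder(h = 406, r = 24);
  translate([306, 24, 0]) cylinder(h = 406, r = 24);
  translate([24, 259, 0]) cylinder(h = 406, r = 24);
  translate([306, 259, 0]) cylinder(h = 406, r = 24);
}
translate([1888, 309, 0]) {
  translate([0, 0, 406]) cube([330, 283, 31]);
  translate([24, 24, 0]) cylinder(h = 406, r = 24);
  translate([306, 24, 0]) cylinder(h = 406, r = 24);
  translate([24, 259, 0]) cylinder(h = 406, r = 24);
  translate([306, 259, 0]) cylinder(h = 406, r = 24);
}
translate([345, 467, 690]) {
  cube([27, 298, 1439]);
  translate([695, 0, 0]) cube([27, 298, 1439]);
  translate([27, 0, 0]) cube([668, 298, 19]);
  translate([27, 0, 272]) cube([668, 298, 19]);
  translate([27, 0, 544]) cube([668, 298, 19]);
  translate([27, 0, 816]) cube([668, 298, 19]);
  translate([27, 0, 1088]) cube([668, 298, 19]);
  translate([27, 0, 1360]) cube([668, 298, 19]);
}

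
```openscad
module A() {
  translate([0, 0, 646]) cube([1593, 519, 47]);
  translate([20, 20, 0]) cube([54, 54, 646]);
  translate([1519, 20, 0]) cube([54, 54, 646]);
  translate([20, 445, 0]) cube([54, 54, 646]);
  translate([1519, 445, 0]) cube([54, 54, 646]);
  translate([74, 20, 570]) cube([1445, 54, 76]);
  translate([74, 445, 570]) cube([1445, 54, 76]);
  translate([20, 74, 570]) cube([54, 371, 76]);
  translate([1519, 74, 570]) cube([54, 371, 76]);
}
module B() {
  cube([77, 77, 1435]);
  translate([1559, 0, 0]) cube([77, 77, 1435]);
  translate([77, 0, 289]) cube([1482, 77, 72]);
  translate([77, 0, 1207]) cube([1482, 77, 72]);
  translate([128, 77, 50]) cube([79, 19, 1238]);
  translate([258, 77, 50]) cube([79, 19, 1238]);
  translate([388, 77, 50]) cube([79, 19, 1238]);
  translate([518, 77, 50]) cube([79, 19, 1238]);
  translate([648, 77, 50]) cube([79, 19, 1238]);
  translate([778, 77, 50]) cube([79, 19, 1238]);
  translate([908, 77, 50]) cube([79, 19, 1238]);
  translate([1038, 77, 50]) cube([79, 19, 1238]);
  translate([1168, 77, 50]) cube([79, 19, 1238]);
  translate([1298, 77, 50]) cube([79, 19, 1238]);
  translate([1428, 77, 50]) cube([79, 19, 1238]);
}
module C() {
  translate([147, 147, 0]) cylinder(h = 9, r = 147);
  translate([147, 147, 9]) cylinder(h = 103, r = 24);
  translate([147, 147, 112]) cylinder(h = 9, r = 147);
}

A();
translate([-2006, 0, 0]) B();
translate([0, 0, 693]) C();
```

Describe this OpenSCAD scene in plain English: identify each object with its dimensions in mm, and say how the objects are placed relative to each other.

A is a table with a 1593×519 mm rectangular top, 47 mm thick, top surface at z = 693 mm, supported by four 54×54 mm square legs, each inset 20 mm from the nearest pair of top edges, running from the floor. Four apron rails, 54 mm thick and 76 mm tall, run between adjacent legs with their top edges flush with the underside of the top and their outer faces flush with the legs' outer faces.

B is a fence section. Two 77×77 mm posts, 1435 mm tall, stand on the floor with a clear span of 1482 mm between their inner faces. Two horizontal rails of 77×72 mm section span the gap between the posts with their undersides at z = 289 mm and z = 1207 mm, flush with the posts' −y face. 11 pickets, each 79 mm wide, 19 mm thick and 1238 mm tall, are fixed to the +y face of the rails with their bottoms at z = 50 mm, evenly spaced across the span with equal gaps (rounded down to the nearest mm) at the −x end and between each pair — any rounding remainder accumulates at the +x end.

C is a spool: two coaxial disc flanges of radius 147 mm and thickness 9 mm, joined by a core cylinder of radius 24 mm and height 103 mm. The lower flange rests on z = 0 and the three cylinders share a vertical axis.

The fence section is on the floor beside the table on its −x side. The spool is on top of the table.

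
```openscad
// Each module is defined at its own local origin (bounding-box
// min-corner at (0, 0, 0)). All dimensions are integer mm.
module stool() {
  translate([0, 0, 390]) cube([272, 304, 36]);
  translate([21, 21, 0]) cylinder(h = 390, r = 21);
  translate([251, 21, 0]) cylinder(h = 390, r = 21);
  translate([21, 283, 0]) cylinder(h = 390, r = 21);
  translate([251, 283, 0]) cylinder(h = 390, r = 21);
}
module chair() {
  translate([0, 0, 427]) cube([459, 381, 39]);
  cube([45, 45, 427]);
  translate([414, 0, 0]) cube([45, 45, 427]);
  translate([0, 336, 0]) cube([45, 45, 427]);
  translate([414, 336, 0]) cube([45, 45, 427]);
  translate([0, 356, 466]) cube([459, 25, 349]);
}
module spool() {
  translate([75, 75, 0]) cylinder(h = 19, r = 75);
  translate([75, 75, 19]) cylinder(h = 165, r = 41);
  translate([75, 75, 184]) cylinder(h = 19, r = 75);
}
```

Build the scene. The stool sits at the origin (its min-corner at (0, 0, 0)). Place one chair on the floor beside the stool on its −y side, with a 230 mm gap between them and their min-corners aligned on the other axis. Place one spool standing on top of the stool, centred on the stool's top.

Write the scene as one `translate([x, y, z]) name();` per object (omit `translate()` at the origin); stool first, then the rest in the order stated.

stool();
translate([0, -611, 0]) chair();
translate([61, 77, 426]) spool();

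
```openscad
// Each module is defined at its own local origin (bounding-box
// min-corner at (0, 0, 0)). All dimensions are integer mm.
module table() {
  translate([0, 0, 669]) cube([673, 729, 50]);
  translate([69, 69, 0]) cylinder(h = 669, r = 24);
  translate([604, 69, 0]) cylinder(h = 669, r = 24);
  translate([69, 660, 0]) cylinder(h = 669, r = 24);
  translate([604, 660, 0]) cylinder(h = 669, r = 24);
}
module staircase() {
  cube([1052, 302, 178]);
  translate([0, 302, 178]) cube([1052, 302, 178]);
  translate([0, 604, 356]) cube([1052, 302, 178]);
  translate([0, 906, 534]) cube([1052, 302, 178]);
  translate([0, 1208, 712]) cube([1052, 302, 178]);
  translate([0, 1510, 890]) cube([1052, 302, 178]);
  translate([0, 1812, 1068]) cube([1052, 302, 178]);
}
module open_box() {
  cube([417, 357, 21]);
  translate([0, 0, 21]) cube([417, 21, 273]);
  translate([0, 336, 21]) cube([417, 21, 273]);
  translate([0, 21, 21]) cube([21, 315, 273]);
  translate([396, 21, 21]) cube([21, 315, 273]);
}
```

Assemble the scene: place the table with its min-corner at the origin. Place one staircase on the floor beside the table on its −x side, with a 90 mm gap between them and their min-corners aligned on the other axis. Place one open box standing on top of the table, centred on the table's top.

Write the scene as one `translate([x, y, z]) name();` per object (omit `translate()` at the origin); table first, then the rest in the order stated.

table();
translate([-1142, 0, 0]) staircase();
translate([128, 186, 719]) open_box();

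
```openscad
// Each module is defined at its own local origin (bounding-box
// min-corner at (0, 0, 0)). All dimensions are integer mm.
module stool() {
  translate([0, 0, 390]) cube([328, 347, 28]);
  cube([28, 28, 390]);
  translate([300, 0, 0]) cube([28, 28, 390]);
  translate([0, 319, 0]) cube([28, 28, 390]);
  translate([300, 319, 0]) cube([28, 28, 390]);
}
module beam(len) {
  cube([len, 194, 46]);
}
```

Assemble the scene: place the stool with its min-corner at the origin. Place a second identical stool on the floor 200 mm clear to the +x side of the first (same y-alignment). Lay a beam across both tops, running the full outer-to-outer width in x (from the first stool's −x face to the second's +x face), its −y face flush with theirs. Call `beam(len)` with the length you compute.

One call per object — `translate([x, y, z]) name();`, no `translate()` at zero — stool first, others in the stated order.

stool();
translate([528, 0, 0]) stool();
translate([0, 0, 418]) beam(856);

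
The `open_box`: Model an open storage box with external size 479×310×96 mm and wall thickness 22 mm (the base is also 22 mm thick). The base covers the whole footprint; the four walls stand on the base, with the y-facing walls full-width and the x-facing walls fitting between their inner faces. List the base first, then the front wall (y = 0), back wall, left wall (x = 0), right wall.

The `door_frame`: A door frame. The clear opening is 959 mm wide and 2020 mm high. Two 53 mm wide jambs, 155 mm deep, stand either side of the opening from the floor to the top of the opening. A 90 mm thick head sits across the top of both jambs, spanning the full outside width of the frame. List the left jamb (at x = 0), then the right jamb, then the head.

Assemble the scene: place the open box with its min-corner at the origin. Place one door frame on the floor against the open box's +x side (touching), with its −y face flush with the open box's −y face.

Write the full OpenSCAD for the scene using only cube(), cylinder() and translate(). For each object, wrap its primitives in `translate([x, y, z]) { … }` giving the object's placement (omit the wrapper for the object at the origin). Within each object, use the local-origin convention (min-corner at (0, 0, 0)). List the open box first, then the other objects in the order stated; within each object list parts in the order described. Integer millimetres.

cube([479, 310, 22]);
translate([0, 0, 22]) cube([479, 22, 74]);
translate([0, 288, 22]) cube([479, 22, 74]);
translate([0, 22, 22]) cube([22, 266, 74]);
translate([457, 22, 22]) cube([22, 266, 74]);
translate([479, 0, 0]) {
  cube([53, 155, 2020]);
  translate([1012, 0, 0]) cube([53, 155, 2020]);
  translate([0, 0, 2020]) cube([1065, 155, 90]);
}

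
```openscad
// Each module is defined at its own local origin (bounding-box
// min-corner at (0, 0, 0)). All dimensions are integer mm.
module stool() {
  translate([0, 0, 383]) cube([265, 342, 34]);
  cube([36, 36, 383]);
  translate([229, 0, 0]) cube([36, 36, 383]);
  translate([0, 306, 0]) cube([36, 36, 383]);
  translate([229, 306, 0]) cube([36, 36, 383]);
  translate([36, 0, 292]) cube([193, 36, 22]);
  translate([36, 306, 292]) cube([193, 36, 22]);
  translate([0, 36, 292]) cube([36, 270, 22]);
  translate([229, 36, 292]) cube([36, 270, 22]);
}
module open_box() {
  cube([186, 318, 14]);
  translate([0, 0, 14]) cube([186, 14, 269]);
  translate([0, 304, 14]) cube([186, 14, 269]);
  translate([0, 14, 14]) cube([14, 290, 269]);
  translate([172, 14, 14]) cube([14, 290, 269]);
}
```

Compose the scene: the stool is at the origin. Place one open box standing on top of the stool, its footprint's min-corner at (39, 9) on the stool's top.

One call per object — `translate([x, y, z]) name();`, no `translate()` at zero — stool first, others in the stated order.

stool();
translate([39, 9, 417]) open_box();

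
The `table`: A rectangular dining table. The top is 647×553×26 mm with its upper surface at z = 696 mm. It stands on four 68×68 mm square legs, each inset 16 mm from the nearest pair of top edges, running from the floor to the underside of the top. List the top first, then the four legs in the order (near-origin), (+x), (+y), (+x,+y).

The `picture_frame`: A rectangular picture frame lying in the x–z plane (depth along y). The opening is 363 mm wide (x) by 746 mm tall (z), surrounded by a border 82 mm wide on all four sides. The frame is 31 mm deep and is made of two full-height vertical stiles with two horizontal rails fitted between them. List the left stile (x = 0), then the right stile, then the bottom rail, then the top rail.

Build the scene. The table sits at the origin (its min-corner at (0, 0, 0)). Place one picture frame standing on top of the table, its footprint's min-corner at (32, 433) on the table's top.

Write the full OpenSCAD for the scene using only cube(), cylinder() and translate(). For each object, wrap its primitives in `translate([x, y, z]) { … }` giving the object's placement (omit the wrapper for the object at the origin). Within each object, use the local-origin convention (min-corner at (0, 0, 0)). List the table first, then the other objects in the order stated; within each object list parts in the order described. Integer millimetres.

translate([0, 0, 670]) cube([647, 553, 26]);
translate([16, 16, 0]) cube([68, 68, 670]);
translate([563, 16, 0]) cube([68, 68, 670]);
translate([16, 469, 0]) cube([68, 68, 670]);
translate([563, 469, 0]) cube([68, 68, 670]);
translate([32, 433, 696]) {
  cube([82, 31, 910]);
  translate([445, 0, 0]) cube([82, 31, 910]);
  translate([82, 0, 0]) cube([363, 31, 82]);
  translate([82, 0, 828]) cube([363, 31, 82]);
}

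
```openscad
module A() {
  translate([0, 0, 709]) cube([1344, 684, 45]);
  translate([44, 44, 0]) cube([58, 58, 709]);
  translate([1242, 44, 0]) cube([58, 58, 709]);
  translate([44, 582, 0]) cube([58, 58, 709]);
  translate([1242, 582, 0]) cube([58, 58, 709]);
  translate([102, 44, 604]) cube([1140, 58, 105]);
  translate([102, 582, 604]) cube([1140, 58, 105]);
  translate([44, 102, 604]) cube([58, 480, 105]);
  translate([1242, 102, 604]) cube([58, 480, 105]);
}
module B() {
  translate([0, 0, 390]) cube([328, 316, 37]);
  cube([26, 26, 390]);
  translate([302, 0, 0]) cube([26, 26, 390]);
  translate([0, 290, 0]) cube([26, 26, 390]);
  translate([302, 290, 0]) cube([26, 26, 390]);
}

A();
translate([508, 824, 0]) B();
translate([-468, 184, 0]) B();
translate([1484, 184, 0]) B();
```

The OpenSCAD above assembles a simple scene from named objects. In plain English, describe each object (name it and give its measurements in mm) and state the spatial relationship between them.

A is a table with a 1344×684 mm rectangular top, 45 mm thick, top surface at z = 754 mm, supported by four 58×58 mm square legs, each inset 44 mm from the nearest pair of top edges, running from the floor. Four apron rails, 58 mm thick and 105 mm tall, run between adjacent legs with their top edges flush with the underside of the top and their outer faces flush with the legs' outer faces.

B is a simple wooden stool: a rectangular seat 328 mm (x) by 316 mm (y), 37 mm thick, top face at z = 427 mm, on four square legs, each 26×26 mm in cross-section. The legs rest on z = 0, each flush with a corner of the seat.

Three stools sit around the table at the +y, −x, +x sides.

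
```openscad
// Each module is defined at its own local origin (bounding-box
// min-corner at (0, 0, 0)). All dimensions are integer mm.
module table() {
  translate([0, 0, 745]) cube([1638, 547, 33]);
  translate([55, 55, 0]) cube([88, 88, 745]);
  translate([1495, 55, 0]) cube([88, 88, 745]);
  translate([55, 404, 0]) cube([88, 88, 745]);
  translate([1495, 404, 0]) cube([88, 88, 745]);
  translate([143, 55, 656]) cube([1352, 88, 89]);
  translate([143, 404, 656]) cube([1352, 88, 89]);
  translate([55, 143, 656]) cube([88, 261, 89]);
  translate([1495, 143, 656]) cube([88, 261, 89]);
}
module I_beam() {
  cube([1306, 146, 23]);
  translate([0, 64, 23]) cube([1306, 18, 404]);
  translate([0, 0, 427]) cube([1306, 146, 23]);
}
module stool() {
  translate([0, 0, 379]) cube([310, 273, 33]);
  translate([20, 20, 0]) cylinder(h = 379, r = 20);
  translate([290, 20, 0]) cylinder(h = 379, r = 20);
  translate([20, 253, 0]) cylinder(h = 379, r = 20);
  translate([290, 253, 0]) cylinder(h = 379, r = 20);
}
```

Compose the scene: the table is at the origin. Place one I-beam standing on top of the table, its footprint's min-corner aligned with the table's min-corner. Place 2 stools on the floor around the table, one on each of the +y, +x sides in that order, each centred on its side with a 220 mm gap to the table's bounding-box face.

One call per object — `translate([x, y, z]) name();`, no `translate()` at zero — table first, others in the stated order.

table();
translate([0, 0, 778]) I_beam();
translate([664, 767, 0]) stool();
translate([1858, 137, 0]) stool();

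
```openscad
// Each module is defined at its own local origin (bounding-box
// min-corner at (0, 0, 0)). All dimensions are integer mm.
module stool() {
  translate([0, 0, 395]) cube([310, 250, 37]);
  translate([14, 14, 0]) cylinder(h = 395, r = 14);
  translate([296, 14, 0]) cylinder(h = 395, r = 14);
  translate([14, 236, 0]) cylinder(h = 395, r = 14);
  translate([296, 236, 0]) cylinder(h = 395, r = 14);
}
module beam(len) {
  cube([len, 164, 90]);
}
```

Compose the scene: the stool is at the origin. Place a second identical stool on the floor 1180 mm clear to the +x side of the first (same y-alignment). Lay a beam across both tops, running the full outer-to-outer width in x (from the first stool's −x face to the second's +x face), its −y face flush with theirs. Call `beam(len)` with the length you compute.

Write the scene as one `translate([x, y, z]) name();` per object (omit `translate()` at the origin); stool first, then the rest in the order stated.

stool();
translate([1490, 0, 0]) stool();
translate([0, 0, 432]) beam(1800);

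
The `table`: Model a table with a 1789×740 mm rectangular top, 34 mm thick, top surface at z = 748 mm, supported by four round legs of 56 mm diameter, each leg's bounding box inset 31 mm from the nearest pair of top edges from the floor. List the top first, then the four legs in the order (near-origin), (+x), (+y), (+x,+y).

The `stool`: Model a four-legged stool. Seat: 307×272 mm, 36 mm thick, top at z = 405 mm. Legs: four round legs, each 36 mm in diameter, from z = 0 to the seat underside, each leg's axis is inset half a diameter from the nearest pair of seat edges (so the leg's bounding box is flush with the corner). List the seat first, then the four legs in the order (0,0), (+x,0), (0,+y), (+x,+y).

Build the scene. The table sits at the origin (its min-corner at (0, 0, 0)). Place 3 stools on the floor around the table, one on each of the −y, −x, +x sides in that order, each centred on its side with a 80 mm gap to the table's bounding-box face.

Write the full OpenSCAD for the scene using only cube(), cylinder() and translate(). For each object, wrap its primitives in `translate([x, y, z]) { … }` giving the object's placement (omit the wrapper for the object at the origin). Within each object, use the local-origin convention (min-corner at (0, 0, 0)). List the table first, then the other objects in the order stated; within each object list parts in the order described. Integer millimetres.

translate([0, 0, 714]) cube([1789, 740, 34]);
translate([59, 59, 0]) cylinder(h = 714, r = 28);
translate([1730, 59, 0]) cylinder(h = 714, r = 28);
translate([59, 681, 0]) cylinder(h = 714, r = 28);
translate([1730, 681, 0]) cylinder(h = 714, r = 28);
translate([741, -352, 0]) {
  translate([0, 0, 369]) cube([307, 272, 36]);
  translate([18, 18, 0]) cylinder(h = 369, r = 18);
  translate([289, 18, 0]) cylinder(h = 369, r = 18);
  translate([18, 254, 0]) cylinder(h = 369, r = 18);
  translate([289, 254, 0]) cylinder(h = 369, r = 18);
}
translate([-387, 234, 0]) {
  translate([0, 0, 369]) cube([307, 272, 36]);
  translate([18, 18, 0]) cylinder(h = 369, r = 18);
  translate([289, 18, 0]) cylinder(h = 369, r = 18);
  translate([18, 254, 0]) cylinder(h = 369, r = 18);
  translate([289, 254, 0]) cylinder(h = 369, r = 18);
}
translate([1869, 234, 0]) {
  translate([0, 0, 369]) cube([307, 272, 36]);
  translate([18, 18, 0]) cylinder(h = 369, r = 18);
  translate([289, 18, 0]) cylinder(h = 369, r = 18);
  translate([18, 254, 0]) cylinder(h = 369, r = 18);
  translate([289, 254, 0]) cylinder(h = 369, r = 18);
}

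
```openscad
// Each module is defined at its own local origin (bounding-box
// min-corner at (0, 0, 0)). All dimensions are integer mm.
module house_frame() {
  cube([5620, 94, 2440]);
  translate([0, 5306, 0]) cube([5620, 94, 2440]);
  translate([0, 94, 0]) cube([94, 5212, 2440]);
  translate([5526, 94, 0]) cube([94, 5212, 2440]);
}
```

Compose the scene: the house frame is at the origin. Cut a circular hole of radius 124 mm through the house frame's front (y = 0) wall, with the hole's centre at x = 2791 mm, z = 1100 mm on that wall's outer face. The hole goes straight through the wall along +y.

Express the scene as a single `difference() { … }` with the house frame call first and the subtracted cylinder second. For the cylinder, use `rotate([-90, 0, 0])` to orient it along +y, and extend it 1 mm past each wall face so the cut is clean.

difference() {
  house_frame();
  translate([2791, -1, 1100]) rotate([-90, 0, 0]) cylinder(h = 96, r = 124);
}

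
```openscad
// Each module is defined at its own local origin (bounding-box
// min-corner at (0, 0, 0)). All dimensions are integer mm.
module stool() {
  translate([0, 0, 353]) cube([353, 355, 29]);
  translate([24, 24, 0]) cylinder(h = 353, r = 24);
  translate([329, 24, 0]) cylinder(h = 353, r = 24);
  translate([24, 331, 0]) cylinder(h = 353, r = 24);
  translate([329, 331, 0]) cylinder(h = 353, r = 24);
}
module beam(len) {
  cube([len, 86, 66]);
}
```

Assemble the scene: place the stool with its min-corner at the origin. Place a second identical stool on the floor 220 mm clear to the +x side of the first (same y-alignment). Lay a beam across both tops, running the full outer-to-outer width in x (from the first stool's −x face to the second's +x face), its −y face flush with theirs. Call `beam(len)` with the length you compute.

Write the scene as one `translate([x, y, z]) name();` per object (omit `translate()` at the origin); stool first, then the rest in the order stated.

stool();
translate([573, 0, 0]) stool();
translate([0, 0, 382]) beam(926);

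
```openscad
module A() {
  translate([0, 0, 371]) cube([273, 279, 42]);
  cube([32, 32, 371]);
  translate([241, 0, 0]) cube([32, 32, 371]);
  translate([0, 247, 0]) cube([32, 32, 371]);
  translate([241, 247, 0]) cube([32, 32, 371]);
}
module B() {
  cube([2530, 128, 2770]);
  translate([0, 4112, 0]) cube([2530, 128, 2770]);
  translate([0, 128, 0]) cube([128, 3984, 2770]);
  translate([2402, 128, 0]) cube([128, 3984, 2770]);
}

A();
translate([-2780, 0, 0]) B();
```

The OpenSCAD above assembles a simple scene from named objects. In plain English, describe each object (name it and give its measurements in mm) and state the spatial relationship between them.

A is a simple wooden stool: a rectangular seat 273 mm (x) by 279 mm (y), 42 mm thick, top face at z = 413 mm, on four square legs, each 32×32 mm in cross-section. The legs rest on z = 0, each flush with a corner of the seat.

B is a box-shaped house frame (walls only): outside footprint 2530×4240 mm, wall height 2770 mm, wall thickness 128 mm. The two y-facing walls run the full x-width; the two x-facing walls fit between the inner faces of the y-facing walls.

The house frame is on the floor beside the stool on its −x side.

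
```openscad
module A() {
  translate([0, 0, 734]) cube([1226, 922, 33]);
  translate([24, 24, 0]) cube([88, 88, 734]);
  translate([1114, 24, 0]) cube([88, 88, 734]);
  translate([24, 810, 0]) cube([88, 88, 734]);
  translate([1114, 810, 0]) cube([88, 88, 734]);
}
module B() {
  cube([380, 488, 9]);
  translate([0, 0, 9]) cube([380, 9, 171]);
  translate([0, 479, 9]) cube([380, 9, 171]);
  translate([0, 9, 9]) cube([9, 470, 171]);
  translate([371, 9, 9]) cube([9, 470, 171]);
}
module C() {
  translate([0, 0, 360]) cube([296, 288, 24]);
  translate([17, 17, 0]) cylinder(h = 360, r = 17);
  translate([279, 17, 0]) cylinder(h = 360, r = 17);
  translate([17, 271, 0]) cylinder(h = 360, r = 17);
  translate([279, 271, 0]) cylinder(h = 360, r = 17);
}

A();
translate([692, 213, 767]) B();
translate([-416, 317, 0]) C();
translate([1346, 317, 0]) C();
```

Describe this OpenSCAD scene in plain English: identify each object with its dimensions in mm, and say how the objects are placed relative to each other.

A is a table: top 1226 mm (x) × 922 mm (y), 33 mm thick, upper face at z = 767 mm, on four 88×88 mm square legs, each inset 24 mm from the nearest pair of top edges, running from z = 0 to the bottom of the top.

B is an open storage box with external size 380×488×180 mm and wall thickness 9 mm (the base is also 9 mm thick). The base covers the whole footprint; the four walls stand on the base, with the y-facing walls full-width and the x-facing walls fitting between their inner faces.

C is a simple wooden stool: a rectangular seat 296 mm (x) by 288 mm (y), 24 mm thick, top face at z = 384 mm, on four round legs, each 34 mm in diameter. The legs rest on z = 0, each leg's axis is inset half a diameter from the nearest pair of seat edges (so the leg's bounding box is flush with the corner).

The open box is on top of the table. Two stools sit around the table at the −x, +x sides.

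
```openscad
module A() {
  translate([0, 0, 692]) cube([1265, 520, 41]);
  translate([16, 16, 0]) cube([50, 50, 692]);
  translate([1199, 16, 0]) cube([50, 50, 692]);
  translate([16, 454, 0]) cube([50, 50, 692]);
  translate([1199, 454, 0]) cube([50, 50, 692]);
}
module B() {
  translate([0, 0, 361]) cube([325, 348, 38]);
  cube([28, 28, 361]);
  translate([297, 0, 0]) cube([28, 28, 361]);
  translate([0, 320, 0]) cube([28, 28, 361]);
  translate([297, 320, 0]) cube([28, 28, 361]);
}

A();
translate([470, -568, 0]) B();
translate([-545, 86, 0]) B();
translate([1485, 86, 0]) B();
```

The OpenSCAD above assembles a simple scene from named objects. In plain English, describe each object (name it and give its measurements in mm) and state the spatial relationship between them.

A is a rectangular dining table. The top is 1265×520×41 mm with its upper surface at z = 733 mm. It stands on four 50×50 mm square legs, each inset 16 mm from the nearest pair of top edges, running from the floor to the underside of the top.

B is a simple wooden stool: a rectangular seat 325 mm (x) by 348 mm (y), 38 mm thick, top face at z = 399 mm, on four square legs, each 28×28 mm in cross-section. The legs rest on z = 0, each flush with a corner of the seat.

Three stools sit around the table at the −y, −x, +x sides.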